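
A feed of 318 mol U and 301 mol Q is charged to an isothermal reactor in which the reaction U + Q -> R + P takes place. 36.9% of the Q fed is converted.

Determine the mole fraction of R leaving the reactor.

Q reacted = 0.369 × 301 = 111.1 mol; ν_Q = −1, so ξ = 111.1/1 = 111.1 mol.
Outlet amounts (n = n₀ + ν ξ):
  U: 318 − 1(111.1) = 206.9
  Q: 301 − 1(111.1) = 189.9
  R: 0 + 1(111.1) = 111.1
  P: 0 + 1(111.1) = 111.1
Total out = 619 mol; y_R = 111.1 / 619 = 0.1794.

0.179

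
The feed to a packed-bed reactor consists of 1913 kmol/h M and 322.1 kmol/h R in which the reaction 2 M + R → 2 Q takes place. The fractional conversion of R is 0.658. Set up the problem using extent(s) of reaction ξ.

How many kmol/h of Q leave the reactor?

424 kmol/h

R reacted = 0.658 × 322.1 = 211.9 kmol/h; ν_R = −1, so ξ = 211.9/1 = 211.9 kmol/h.
Outlet amounts (n = n₀ + ν ξ):
  M: 1913 − 2(211.9) = 1489
  R: 322.1 − 1(211.9) = 110.2
  Q: 0 + 2(211.9) = 423.9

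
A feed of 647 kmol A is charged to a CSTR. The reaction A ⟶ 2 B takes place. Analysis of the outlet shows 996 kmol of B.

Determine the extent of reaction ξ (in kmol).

ξ = 498 kmol

For B: n = n₀ + 2ξ → 996 = 0 + 2ξ, giving ξ = 498 kmol.
Outlet amounts (n = n₀ + ν ξ):
  A: 647 − 1(498) = 149
  B: 0 + 2(498) = 996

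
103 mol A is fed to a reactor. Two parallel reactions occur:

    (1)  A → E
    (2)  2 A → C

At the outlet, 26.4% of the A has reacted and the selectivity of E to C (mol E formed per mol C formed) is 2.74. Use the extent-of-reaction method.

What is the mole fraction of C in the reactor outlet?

0.059

Conversion of A: A consumed = 0.264 × 103 = 27.19 mol = 1ξ₁ + 2ξ₂.
Selectivity: 1ξ₁ / (1ξ₂) = 2.74 → ξ₁ = 2.74 ξ₂.
Substitute: (1·2.74 + 2) ξ₂ = 27.19 → ξ₂ = 5.737 mol, ξ₁ = 15.72 mol.
Outlet amounts (n = n₀ + Σ ν·ξ):
  A: 103 − 1(15.72) − 2(5.737) = 75.81
  E: 0 + 1(15.72) = 15.72
  C: 0 + 1(5.737) = 5.737
Total out = 97.26 mol; y_C = 5.737 / 97.26 = 0.05898.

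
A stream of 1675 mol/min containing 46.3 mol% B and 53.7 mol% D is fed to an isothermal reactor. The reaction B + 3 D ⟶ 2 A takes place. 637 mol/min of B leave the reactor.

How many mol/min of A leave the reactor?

For B: n = n₀ − 1ξ → 637 = 775.5 − 1ξ, giving ξ = 138.5 mol/min.
Outlet amounts (n = n₀ + ν ξ):
  B: 775.5 − 1(138.5) = 637
  D: 899.5 − 3(138.5) = 483.9
  A: 0 + 2(138.5) = 277

277 mol/min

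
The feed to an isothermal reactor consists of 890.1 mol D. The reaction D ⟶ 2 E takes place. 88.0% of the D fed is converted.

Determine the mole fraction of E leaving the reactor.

0.936

D reacted = 0.88 × 890.1 = 783.3 mol; ν_D = −1, so ξ = 783.3/1 = 783.3 mol.
Outlet amounts (n = n₀ + ν ξ):
  D: 890.1 − 1(783.3) = 106.8
  E: 0 + 2(783.3) = 1567
Total out = 1673 mol; y_E = 1567 / 1673 = 0.9362.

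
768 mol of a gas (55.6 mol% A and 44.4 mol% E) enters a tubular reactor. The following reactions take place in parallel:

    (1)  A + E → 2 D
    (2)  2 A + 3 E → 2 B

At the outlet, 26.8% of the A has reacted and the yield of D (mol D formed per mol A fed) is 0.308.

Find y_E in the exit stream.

0.291

Yield of D: 2ξ₁ / 427 = 0.308 → ξ₁ = 65.76 mol.
Conversion of A: 1ξ₁ + 2ξ₂ = 0.268 × 427 = 114.4 → ξ₂ = 24.34 mol.
Outlet amounts (n = n₀ + Σ ν·ξ):
  A: 427 − 1(65.76) − 2(24.34) = 312.6
  E: 341 − 1(65.76) − 3(24.34) = 202.2
  D: 0 + 2(65.76) = 131.5
  B: 0 + 2(24.34) = 48.68
Total out = 695 mol; y_E = 202.2 / 695 = 0.291.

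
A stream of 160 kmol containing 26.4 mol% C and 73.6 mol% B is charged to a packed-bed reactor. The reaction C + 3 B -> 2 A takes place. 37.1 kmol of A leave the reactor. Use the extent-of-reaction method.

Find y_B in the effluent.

For A: n = n₀ + 2ξ → 37.1 = 0 + 2ξ, giving ξ = 18.55 kmol.
Outlet amounts (n = n₀ + ν ξ):
  C: 42.24 − 1(18.55) = 23.69
  B: 117.8 − 3(18.55) = 62.11
  A: 0 + 2(18.55) = 37.1
Total out = 122.9 kmol; y_B = 62.11 / 122.9 = 0.5054.

0.505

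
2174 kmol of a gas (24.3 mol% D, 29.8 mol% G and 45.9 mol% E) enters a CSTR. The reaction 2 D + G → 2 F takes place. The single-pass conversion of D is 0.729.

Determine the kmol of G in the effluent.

D reacted = 0.729 × 528.3 = 385.1 kmol; ν_D = −2, so ξ = 385.1/2 = 192.6 kmol.
Outlet amounts (n = n₀ + ν ξ):
  D: 528.3 − 2(192.6) = 143.2
  G: 647.9 − 1(192.6) = 455.3
  F: 0 + 2(192.6) = 385.1
  E: 997.9 (inert)

455 kmol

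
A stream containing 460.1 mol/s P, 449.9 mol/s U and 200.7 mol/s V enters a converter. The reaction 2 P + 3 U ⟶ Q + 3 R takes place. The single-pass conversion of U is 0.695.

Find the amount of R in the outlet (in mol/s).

313 mol/s

U reacted = 0.695 × 449.9 = 312.7 mol/s; ν_U = −3, so ξ = 312.7/3 = 104.2 mol/s.
Outlet amounts (n = n₀ + ν ξ):
  P: 460.1 − 2(104.2) = 251.6
  U: 449.9 − 3(104.2) = 137.2
  Q: 0 + 1(104.2) = 104.2
  R: 0 + 3(104.2) = 312.7
  V: 200.7 (inert)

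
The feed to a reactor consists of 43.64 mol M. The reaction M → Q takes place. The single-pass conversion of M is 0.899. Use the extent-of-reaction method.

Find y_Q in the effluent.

M reacted = 0.899 × 43.64 = 39.23 mol; ν_M = −1, so ξ = 39.23/1 = 39.23 mol.
Outlet amounts (n = n₀ + ν ξ):
  M: 43.64 − 1(39.23) = 4.408
  Q: 0 + 1(39.23) = 39.23
Total out = 43.64 mol; y_Q = 39.23 / 43.64 = 0.899.

0.899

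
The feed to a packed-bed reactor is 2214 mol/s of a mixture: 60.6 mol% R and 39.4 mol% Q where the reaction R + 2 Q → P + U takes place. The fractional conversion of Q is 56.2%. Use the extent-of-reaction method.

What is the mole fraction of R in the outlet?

Q reacted = 0.562 × 872.3 = 490.2 mol/s; ν_Q = −2, so ξ = 490.2/2 = 245.1 mol/s.
Outlet amounts (n = n₀ + ν ξ):
  R: 1342 − 1(245.1) = 1097
  Q: 872.3 − 2(245.1) = 382.1
  P: 0 + 1(245.1) = 245.1
  U: 0 + 1(245.1) = 245.1
Total out = 1969 mol/s; y_R = 1097 / 1969 = 0.5569.

0.557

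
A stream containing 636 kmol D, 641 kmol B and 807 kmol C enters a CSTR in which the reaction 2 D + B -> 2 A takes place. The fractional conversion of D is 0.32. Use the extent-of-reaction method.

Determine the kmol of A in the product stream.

D reacted = 0.32 × 636 = 203.5 kmol; ν_D = −2, so ξ = 203.5/2 = 101.8 kmol.
Outlet amounts (n = n₀ + ν ξ):
  D: 636 − 2(101.8) = 432.5
  B: 641 − 1(101.8) = 539.2
  A: 0 + 2(101.8) = 203.5
  C: 807 (inert)

204 kmol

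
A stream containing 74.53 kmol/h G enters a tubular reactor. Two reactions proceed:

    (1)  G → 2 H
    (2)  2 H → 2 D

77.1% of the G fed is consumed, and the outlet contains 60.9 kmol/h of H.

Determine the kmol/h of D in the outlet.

Conversion of G: G consumed = 1ξ₁ = 0.771 × 74.53 → ξ₁ = 57.46 kmol/h.
H balance: n_H = 0 + 2ξ₁ − 2ξ₂ = 60.9 → ξ₂ = (2·57.46 − 60.9)/2 = 27.01 kmol/h.
Outlet amounts (n = n₀ + Σ ν·ξ):
  G: 74.53 − 1(57.46) = 17.07
  H: 0 + 2(57.46) − 2(27.01) = 60.9
  D: 0 + 2(27.01) = 54.03

54 kmol/h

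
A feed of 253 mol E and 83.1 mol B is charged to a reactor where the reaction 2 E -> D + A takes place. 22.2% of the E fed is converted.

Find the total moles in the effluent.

336 mol

E reacted = 0.222 × 253 = 56.17 mol; ν_E = −2, so ξ = 56.17/2 = 28.08 mol.
Outlet amounts (n = n₀ + ν ξ):
  E: 253 − 2(28.08) = 196.8
  D: 0 + 1(28.08) = 28.08
  A: 0 + 1(28.08) = 28.08
  B: 83.1 (inert)
Total out = 196.8 + 28.08 + 28.08 + 83.1 = 336.1 mol.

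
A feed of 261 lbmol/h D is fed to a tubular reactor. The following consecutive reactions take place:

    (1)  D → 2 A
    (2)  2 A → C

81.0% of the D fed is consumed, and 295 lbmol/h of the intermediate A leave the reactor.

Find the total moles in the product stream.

408 lbmol/h

Conversion of D: D consumed = 1ξ₁ = 0.81 × 261 → ξ₁ = 211.4 lbmol/h.
A balance: n_A = 0 + 2ξ₁ − 2ξ₂ = 295 → ξ₂ = (2·211.4 − 295)/2 = 63.91 lbmol/h.
Outlet amounts (n = n₀ + Σ ν·ξ):
  D: 261 − 1(211.4) = 49.59
  A: 0 + 2(211.4) − 2(63.91) = 295
  C: 0 + 1(63.91) = 63.91
Total out = 49.59 + 295 + 63.91 = 408.5 lbmol/h.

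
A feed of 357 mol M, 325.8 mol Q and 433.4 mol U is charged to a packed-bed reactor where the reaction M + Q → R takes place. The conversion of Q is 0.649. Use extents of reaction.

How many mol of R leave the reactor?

211 mol

Q reacted = 0.649 × 325.8 = 211.4 mol; ν_Q = −1, so ξ = 211.4/1 = 211.4 mol.
Outlet amounts (n = n₀ + ν ξ):
  M: 357 − 1(211.4) = 145.6
  Q: 325.8 − 1(211.4) = 114.4
  R: 0 + 1(211.4) = 211.4
  U: 433.4 (inert)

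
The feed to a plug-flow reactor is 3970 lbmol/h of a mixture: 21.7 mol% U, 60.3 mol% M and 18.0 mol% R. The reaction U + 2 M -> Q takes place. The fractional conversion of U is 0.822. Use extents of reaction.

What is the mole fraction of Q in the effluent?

0.277

U reacted = 0.822 × 861.5 = 708.1 lbmol/h; ν_U = −1, so ξ = 708.1/1 = 708.1 lbmol/h.
Outlet amounts (n = n₀ + ν ξ):
  U: 861.5 − 1(708.1) = 153.3
  M: 2394 − 2(708.1) = 977.6
  Q: 0 + 1(708.1) = 708.1
  R: 714.6 (inert)
Total out = 2554 lbmol/h; y_Q = 708.1 / 2554 = 0.2773.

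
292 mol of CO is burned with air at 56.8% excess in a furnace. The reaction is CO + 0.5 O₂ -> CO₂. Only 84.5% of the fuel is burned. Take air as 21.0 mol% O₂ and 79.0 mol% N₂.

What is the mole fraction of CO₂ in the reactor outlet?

Stoichiometric O₂ = 0.5 × 292 = 146 mol; O₂ fed = 146 × 1.568 = 228.9 mol.
N₂ fed = 228.9 × 79/21 = 861.2 mol.
Fuel reacted = 0.845 × 292 → ξ = 246.7 mol.
Outlet (n = n₀ + ν ξ):
  CO: 292 − 1(246.7) = 45.26
  O₂: 228.9 − 0.5(246.7) = 105.6
  N₂: 861.2 (inert)
  CO₂: 0 + 1(246.7) = 246.7
Total out = 1259 mol; y_CO₂ = 246.7 / 1259 = 0.196.

0.196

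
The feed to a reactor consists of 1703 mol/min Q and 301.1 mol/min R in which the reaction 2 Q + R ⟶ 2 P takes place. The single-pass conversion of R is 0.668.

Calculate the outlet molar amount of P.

402 mol/min

R reacted = 0.668 × 301.1 = 201.1 mol/min; ν_R = −1, so ξ = 201.1/1 = 201.1 mol/min.
Outlet amounts (n = n₀ + ν ξ):
  Q: 1703 − 2(201.1) = 1301
  R: 301.1 − 1(201.1) = 99.97
  P: 0 + 2(201.1) = 402.3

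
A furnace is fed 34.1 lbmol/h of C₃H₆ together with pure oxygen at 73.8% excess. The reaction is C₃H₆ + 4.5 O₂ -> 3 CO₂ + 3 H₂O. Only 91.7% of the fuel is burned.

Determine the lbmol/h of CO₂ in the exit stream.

Stoichiometric O₂ = 4.5 × 34.1 = 153.5 lbmol/h; O₂ fed = 153.5 × 1.738 = 266.7 lbmol/h.
Fuel reacted = 0.917 × 34.1 → ξ = 31.27 lbmol/h.
Outlet (n = n₀ + ν ξ):
  C₃H₆: 34.1 − 1(31.27) = 2.83
  O₂: 266.7 − 4.5(31.27) = 126
  CO₂: 0 + 3(31.27) = 93.81
  H₂O: 0 + 3(31.27) = 93.81

93.8 lbmol/h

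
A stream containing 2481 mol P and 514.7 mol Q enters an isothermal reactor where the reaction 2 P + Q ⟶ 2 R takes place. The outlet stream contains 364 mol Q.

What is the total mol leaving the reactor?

2840 mol

For Q: n = n₀ − 1ξ → 364 = 514.7 − 1ξ, giving ξ = 150.7 mol.
Outlet amounts (n = n₀ + ν ξ):
  P: 2481 − 2(150.7) = 2180
  Q: 514.7 − 1(150.7) = 364
  R: 0 + 2(150.7) = 301.4
Total out = 2180 + 364 + 301.4 = 2845 mol.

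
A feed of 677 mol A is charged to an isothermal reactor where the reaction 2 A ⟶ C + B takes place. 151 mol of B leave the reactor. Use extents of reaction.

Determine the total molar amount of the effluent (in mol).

For B: n = n₀ + 1ξ → 151 = 0 + 1ξ, giving ξ = 151 mol.
Outlet amounts (n = n₀ + ν ξ):
  A: 677 − 2(151) = 375
  C: 0 + 1(151) = 151
  B: 0 + 1(151) = 151
Total out = 375 + 151 + 151 = 677 mol.

677 mol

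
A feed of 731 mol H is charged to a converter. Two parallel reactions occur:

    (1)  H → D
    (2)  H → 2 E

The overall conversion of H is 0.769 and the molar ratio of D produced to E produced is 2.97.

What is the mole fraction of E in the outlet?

Conversion of H: H consumed = 0.769 × 731 = 562.1 mol = 1ξ₁ + 1ξ₂.
Selectivity: 1ξ₁ / (2ξ₂) = 2.97 → ξ₁ = 5.94 ξ₂.
Substitute: (1·5.94 + 1) ξ₂ = 562.1 → ξ₂ = 81 mol, ξ₁ = 481.1 mol.
Outlet amounts (n = n₀ + Σ ν·ξ):
  H: 731 − 1(481.1) − 1(81) = 168.9
  D: 0 + 1(481.1) = 481.1
  E: 0 + 2(81) = 162
Total out = 812 mol; y_E = 162 / 812 = 0.1995.

0.2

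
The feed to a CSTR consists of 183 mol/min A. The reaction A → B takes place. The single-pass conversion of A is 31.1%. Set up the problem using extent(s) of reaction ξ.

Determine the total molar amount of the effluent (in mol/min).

183 mol/min

A reacted = 0.311 × 183 = 56.91 mol/min; ν_A = −1, so ξ = 56.91/1 = 56.91 mol/min.
Outlet amounts (n = n₀ + ν ξ):
  A: 183 − 1(56.91) = 126.1
  B: 0 + 1(56.91) = 56.91
Total out = 126.1 + 56.91 = 183 mol/min.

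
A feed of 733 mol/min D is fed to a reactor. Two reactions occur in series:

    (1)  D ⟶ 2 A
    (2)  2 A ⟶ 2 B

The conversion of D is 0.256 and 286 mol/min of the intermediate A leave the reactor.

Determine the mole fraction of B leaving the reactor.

Conversion of D: D consumed = 1ξ₁ = 0.256 × 733 → ξ₁ = 187.6 mol/min.
A balance: n_A = 0 + 2ξ₁ − 2ξ₂ = 286 → ξ₂ = (2·187.6 − 286)/2 = 44.65 mol/min.
Outlet amounts (n = n₀ + Σ ν·ξ):
  D: 733 − 1(187.6) = 545.4
  A: 0 + 2(187.6) − 2(44.65) = 286
  B: 0 + 2(44.65) = 89.3
Total out = 920.6 mol/min; y_B = 89.3 / 920.6 = 0.09699.

0.097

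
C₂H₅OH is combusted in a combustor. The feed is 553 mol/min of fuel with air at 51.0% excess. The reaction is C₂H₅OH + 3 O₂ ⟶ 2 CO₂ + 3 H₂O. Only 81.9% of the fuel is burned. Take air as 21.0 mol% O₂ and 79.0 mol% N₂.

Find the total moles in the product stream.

12900 mol/min

Stoichiometric O₂ = 3 × 553 = 1659 mol/min; O₂ fed = 1659 × 1.510 = 2505 mol/min.
N₂ fed = 2505 × 79/21 = 9424 mol/min.
Fuel reacted = 0.819 × 553 → ξ = 452.9 mol/min.
Outlet (n = n₀ + ν ξ):
  C₂H₅OH: 553 − 1(452.9) = 100.1
  O₂: 2505 − 3(452.9) = 1146
  N₂: 9424 (inert)
  CO₂: 0 + 2(452.9) = 905.8
  H₂O: 0 + 3(452.9) = 1359
Total out = 100.1 + 1146 + 9424 + 905.8 + 1359 = 12930 mol/min.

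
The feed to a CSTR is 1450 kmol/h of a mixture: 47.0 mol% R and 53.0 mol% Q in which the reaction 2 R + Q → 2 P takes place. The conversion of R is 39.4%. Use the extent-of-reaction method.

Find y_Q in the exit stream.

R reacted = 0.394 × 681.5 = 268.5 kmol/h; ν_R = −2, so ξ = 268.5/2 = 134.3 kmol/h.
Outlet amounts (n = n₀ + ν ξ):
  R: 681.5 − 2(134.3) = 413
  Q: 768.5 − 1(134.3) = 634.2
  P: 0 + 2(134.3) = 268.5
Total out = 1316 kmol/h; y_Q = 634.2 / 1316 = 0.482.

0.482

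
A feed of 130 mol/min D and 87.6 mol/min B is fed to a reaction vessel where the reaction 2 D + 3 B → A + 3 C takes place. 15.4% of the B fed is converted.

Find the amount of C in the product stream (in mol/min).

13.5 mol/min

B reacted = 0.154 × 87.6 = 13.49 mol/min; ν_B = −3, so ξ = 13.49/3 = 4.497 mol/min.
Outlet amounts (n = n₀ + ν ξ):
  D: 130 − 2(4.497) = 121
  B: 87.6 − 3(4.497) = 74.11
  A: 0 + 1(4.497) = 4.497
  C: 0 + 3(4.497) = 13.49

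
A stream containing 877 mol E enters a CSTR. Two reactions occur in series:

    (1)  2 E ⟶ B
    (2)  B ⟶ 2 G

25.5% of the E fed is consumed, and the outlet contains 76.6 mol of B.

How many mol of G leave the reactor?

Conversion of E: E consumed = 2ξ₁ = 0.255 × 877 → ξ₁ = 111.8 mol.
B balance: n_B = 0 + 1ξ₁ − 1ξ₂ = 76.6 → ξ₂ = (1·111.8 − 76.6)/1 = 35.22 mol.
Outlet amounts (n = n₀ + Σ ν·ξ):
  E: 877 − 2(111.8) = 653.4
  B: 0 + 1(111.8) − 1(35.22) = 76.6
  G: 0 + 2(35.22) = 70.44

70.4 mol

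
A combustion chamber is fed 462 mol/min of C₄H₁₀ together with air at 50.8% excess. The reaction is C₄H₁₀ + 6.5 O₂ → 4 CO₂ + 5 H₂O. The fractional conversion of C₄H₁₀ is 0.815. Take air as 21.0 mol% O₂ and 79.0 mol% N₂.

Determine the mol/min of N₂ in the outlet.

Stoichiometric O₂ = 6.5 × 462 = 3003 mol/min; O₂ fed = 3003 × 1.508 = 4529 mol/min.
N₂ fed = 4529 × 79/21 = 17040 mol/min.
Fuel reacted = 0.815 × 462 → ξ = 376.5 mol/min.
Outlet (n = n₀ + ν ξ):
  C₄H₁₀: 462 − 1(376.5) = 85.47
  O₂: 4529 − 6.5(376.5) = 2081
  N₂: 17040 (inert)
  CO₂: 0 + 4(376.5) = 1506
  H₂O: 0 + 5(376.5) = 1883

17000 mol/min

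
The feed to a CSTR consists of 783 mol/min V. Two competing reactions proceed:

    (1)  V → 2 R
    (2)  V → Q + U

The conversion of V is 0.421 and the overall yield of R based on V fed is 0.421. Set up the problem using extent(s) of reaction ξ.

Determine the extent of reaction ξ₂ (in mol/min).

ξ₂ = 165 mol/min

Yield of R: 2ξ₁ / 783 = 0.421 → ξ₁ = 164.8 mol/min.
Conversion of V: 1ξ₁ + 1ξ₂ = 0.421 × 783 = 329.6 → ξ₂ = 164.8 mol/min.
Outlet amounts (n = n₀ + Σ ν·ξ):
  V: 783 − 1(164.8) − 1(164.8) = 453.4
  R: 0 + 2(164.8) = 329.6
  Q: 0 + 1(164.8) = 164.8
  U: 0 + 1(164.8) = 164.8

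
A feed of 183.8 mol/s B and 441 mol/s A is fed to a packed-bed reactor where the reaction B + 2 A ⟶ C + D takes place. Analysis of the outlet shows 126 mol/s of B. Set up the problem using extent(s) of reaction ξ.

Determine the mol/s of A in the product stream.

325 mol/s

For B: n = n₀ − 1ξ → 126 = 183.8 − 1ξ, giving ξ = 57.8 mol/s.
Outlet amounts (n = n₀ + ν ξ):
  B: 183.8 − 1(57.8) = 126
  A: 441 − 2(57.8) = 325.4
  C: 0 + 1(57.8) = 57.8
  D: 0 + 1(57.8) = 57.8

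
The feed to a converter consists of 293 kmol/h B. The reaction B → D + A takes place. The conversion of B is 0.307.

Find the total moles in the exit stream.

B reacted = 0.307 × 293 = 89.95 kmol/h; ν_B = −1, so ξ = 89.95/1 = 89.95 kmol/h.
Outlet amounts (n = n₀ + ν ξ):
  B: 293 − 1(89.95) = 203
  D: 0 + 1(89.95) = 89.95
  A: 0 + 1(89.95) = 89.95
Total out = 203 + 89.95 + 89.95 = 383 kmol/h.

383 kmol/h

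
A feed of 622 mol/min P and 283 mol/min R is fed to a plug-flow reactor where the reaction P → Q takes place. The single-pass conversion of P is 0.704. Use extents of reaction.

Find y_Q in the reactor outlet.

0.484

P reacted = 0.704 × 622 = 437.9 mol/min; ν_P = −1, so ξ = 437.9/1 = 437.9 mol/min.
Outlet amounts (n = n₀ + ν ξ):
  P: 622 − 1(437.9) = 184.1
  Q: 0 + 1(437.9) = 437.9
  R: 283 (inert)
Total out = 905 mol/min; y_Q = 437.9 / 905 = 0.4839.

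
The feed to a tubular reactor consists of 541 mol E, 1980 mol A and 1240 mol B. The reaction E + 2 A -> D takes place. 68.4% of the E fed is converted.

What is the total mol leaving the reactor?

3020 mol

E reacted = 0.684 × 541 = 370 mol; ν_E = −1, so ξ = 370/1 = 370 mol.
Outlet amounts (n = n₀ + ν ξ):
  E: 541 − 1(370) = 171
  A: 1980 − 2(370) = 1240
  D: 0 + 1(370) = 370
  B: 1240 (inert)
Total out = 171 + 1240 + 370 + 1240 = 3021 mol.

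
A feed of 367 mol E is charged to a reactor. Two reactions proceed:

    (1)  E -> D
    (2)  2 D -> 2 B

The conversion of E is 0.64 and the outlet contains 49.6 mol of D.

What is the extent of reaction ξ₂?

Conversion of E: E consumed = 1ξ₁ = 0.64 × 367 → ξ₁ = 234.9 mol.
D balance: n_D = 0 + 1ξ₁ − 2ξ₂ = 49.6 → ξ₂ = (1·234.9 − 49.6)/2 = 92.64 mol.
Outlet amounts (n = n₀ + Σ ν·ξ):
  E: 367 − 1(234.9) = 132.1
  D: 0 + 1(234.9) − 2(92.64) = 49.6
  B: 0 + 2(92.64) = 185.3

ξ₂ = 92.6 mol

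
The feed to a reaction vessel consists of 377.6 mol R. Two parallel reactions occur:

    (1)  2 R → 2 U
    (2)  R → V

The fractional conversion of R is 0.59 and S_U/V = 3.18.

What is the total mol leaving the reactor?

Conversion of R: R consumed = 0.59 × 377.6 = 222.8 mol = 2ξ₁ + 1ξ₂.
Selectivity: 2ξ₁ / (1ξ₂) = 3.18 → ξ₁ = 1.59 ξ₂.
Substitute: (2·1.59 + 1) ξ₂ = 222.8 → ξ₂ = 53.3 mol, ξ₁ = 84.74 mol.
Outlet amounts (n = n₀ + Σ ν·ξ):
  R: 377.6 − 2(84.74) − 1(53.3) = 154.8
  U: 0 + 2(84.74) = 169.5
  V: 0 + 1(53.3) = 53.3
Total out = 154.8 + 169.5 + 53.3 = 377.6 mol.

378 mol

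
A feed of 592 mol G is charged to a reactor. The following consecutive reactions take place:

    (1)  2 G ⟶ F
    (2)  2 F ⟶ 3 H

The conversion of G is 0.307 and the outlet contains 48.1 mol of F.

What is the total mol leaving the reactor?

523 mol

Conversion of G: G consumed = 2ξ₁ = 0.307 × 592 → ξ₁ = 90.87 mol.
F balance: n_F = 0 + 1ξ₁ − 2ξ₂ = 48.1 → ξ₂ = (1·90.87 − 48.1)/2 = 21.39 mol.
Outlet amounts (n = n₀ + Σ ν·ξ):
  G: 592 − 2(90.87) = 410.3
  F: 0 + 1(90.87) − 2(21.39) = 48.1
  H: 0 + 3(21.39) = 64.16
Total out = 410.3 + 48.1 + 64.16 = 522.5 mol.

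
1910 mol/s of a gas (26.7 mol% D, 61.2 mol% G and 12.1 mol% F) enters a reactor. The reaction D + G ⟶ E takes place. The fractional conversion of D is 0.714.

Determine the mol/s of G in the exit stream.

805 mol/s

D reacted = 0.714 × 510 = 364.1 mol/s; ν_D = −1, so ξ = 364.1/1 = 364.1 mol/s.
Outlet amounts (n = n₀ + ν ξ):
  D: 510 − 1(364.1) = 145.9
  G: 1169 − 1(364.1) = 804.8
  E: 0 + 1(364.1) = 364.1
  F: 231.1 (inert)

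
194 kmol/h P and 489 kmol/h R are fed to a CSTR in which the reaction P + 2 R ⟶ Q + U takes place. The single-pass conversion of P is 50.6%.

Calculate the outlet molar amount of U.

P reacted = 0.506 × 194 = 98.16 kmol/h; ν_P = −1, so ξ = 98.16/1 = 98.16 kmol/h.
Outlet amounts (n = n₀ + ν ξ):
  P: 194 − 1(98.16) = 95.84
  R: 489 − 2(98.16) = 292.7
  Q: 0 + 1(98.16) = 98.16
  U: 0 + 1(98.16) = 98.16

98.2 kmol/h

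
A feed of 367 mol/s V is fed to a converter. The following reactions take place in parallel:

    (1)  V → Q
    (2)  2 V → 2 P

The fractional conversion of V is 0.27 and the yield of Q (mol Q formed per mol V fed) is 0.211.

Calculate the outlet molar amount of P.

Yield of Q: 1ξ₁ / 367 = 0.211 → ξ₁ = 77.44 mol/s.
Conversion of V: 1ξ₁ + 2ξ₂ = 0.27 × 367 = 99.09 → ξ₂ = 10.83 mol/s.
Outlet amounts (n = n₀ + Σ ν·ξ):
  V: 367 − 1(77.44) − 2(10.83) = 267.9
  Q: 0 + 1(77.44) = 77.44
  P: 0 + 2(10.83) = 21.65

21.7 mol/s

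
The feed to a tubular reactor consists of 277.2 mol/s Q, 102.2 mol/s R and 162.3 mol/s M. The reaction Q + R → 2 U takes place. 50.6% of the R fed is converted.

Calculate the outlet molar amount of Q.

225 mol/s

R reacted = 0.506 × 102.2 = 51.71 mol/s; ν_R = −1, so ξ = 51.71/1 = 51.71 mol/s.
Outlet amounts (n = n₀ + ν ξ):
  Q: 277.2 − 1(51.71) = 225.5
  R: 102.2 − 1(51.71) = 50.49
  U: 0 + 2(51.71) = 103.4
  M: 162.3 (inert)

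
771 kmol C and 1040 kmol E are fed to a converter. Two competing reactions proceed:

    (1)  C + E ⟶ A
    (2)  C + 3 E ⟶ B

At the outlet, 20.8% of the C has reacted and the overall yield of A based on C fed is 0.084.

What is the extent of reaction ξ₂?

ξ₂ = 95.6 kmol

Yield of A: 1ξ₁ / 771 = 0.084 → ξ₁ = 64.76 kmol.
Conversion of C: 1ξ₁ + 1ξ₂ = 0.208 × 771 = 160.4 → ξ₂ = 95.6 kmol.
Outlet amounts (n = n₀ + Σ ν·ξ):
  C: 771 − 1(64.76) − 1(95.6) = 610.6
  E: 1040 − 1(64.76) − 3(95.6) = 688.4
  A: 0 + 1(64.76) = 64.76
  B: 0 + 1(95.6) = 95.6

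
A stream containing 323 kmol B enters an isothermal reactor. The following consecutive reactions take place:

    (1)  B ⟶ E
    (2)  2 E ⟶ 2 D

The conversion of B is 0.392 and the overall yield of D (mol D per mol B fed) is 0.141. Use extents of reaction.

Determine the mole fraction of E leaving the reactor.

Conversion of B: B consumed = 1ξ₁ = 0.392 × 323 → ξ₁ = 126.6 kmol.
Yield of D: 2ξ₂ / 323 = 0.141 → ξ₂ = 22.77 kmol.
Outlet amounts (n = n₀ + Σ ν·ξ):
  B: 323 − 1(126.6) = 196.4
  E: 0 + 1(126.6) − 2(22.77) = 81.07
  D: 0 + 2(22.77) = 45.54
Total out = 323 kmol; y_E = 81.07 / 323 = 0.251.

0.251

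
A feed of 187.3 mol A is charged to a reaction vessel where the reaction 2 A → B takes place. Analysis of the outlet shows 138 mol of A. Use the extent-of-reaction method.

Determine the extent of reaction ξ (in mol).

ξ = 24.7 mol

For A: n = n₀ − 2ξ → 138 = 187.3 − 2ξ, giving ξ = 24.65 mol.
Outlet amounts (n = n₀ + ν ξ):
  A: 187.3 − 2(24.65) = 138
  B: 0 + 1(24.65) = 24.65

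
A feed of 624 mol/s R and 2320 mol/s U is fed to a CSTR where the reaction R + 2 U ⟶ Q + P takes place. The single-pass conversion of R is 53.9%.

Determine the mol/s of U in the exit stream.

1650 mol/s

R reacted = 0.539 × 624 = 336.3 mol/s; ν_R = −1, so ξ = 336.3/1 = 336.3 mol/s.
Outlet amounts (n = n₀ + ν ξ):
  R: 624 − 1(336.3) = 287.7
  U: 2320 − 2(336.3) = 1647
  Q: 0 + 1(336.3) = 336.3
  P: 0 + 1(336.3) = 336.3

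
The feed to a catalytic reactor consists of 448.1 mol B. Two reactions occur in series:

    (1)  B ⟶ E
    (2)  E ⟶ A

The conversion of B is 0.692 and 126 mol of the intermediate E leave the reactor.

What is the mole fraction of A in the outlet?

Conversion of B: B consumed = 1ξ₁ = 0.692 × 448.1 → ξ₁ = 310.1 mol.
E balance: n_E = 0 + 1ξ₁ − 1ξ₂ = 126 → ξ₂ = (1·310.1 − 126)/1 = 184.1 mol.
Outlet amounts (n = n₀ + Σ ν·ξ):
  B: 448.1 − 1(310.1) = 138
  E: 0 + 1(310.1) − 1(184.1) = 126
  A: 0 + 1(184.1) = 184.1
Total out = 448.1 mol; y_A = 184.1 / 448.1 = 0.4108.

0.411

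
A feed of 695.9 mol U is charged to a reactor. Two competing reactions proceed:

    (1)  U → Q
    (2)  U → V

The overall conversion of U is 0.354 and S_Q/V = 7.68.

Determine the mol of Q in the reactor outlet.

Conversion of U: U consumed = 0.354 × 695.9 = 246.3 mol = 1ξ₁ + 1ξ₂.
Selectivity: 1ξ₁ / (1ξ₂) = 7.68 → ξ₁ = 7.68 ξ₂.
Substitute: (1·7.68 + 1) ξ₂ = 246.3 → ξ₂ = 28.38 mol, ξ₁ = 218 mol.
Outlet amounts (n = n₀ + Σ ν·ξ):
  U: 695.9 − 1(218) − 1(28.38) = 449.6
  Q: 0 + 1(218) = 218
  V: 0 + 1(28.38) = 28.38

218 mol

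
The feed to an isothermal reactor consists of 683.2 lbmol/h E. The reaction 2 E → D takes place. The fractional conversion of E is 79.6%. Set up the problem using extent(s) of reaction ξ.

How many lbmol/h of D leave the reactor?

E reacted = 0.796 × 683.2 = 543.8 lbmol/h; ν_E = −2, so ξ = 543.8/2 = 271.9 lbmol/h.
Outlet amounts (n = n₀ + ν ξ):
  E: 683.2 − 2(271.9) = 139.4
  D: 0 + 1(271.9) = 271.9

272 lbmol/h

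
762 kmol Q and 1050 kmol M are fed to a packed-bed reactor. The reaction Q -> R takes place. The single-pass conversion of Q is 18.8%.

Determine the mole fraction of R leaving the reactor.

Q reacted = 0.188 × 762 = 143.3 kmol; ν_Q = −1, so ξ = 143.3/1 = 143.3 kmol.
Outlet amounts (n = n₀ + ν ξ):
  Q: 762 − 1(143.3) = 618.7
  R: 0 + 1(143.3) = 143.3
  M: 1050 (inert)
Total out = 1812 kmol; y_R = 143.3 / 1812 = 0.07906.

0.0791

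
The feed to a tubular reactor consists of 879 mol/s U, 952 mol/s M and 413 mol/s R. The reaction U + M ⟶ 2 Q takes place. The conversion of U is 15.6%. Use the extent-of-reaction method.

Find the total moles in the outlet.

U reacted = 0.156 × 879 = 137.1 mol/s; ν_U = −1, so ξ = 137.1/1 = 137.1 mol/s.
Outlet amounts (n = n₀ + ν ξ):
  U: 879 − 1(137.1) = 741.9
  M: 952 − 1(137.1) = 814.9
  Q: 0 + 2(137.1) = 274.2
  R: 413 (inert)
Total out = 741.9 + 814.9 + 274.2 + 413 = 2244 mol/s.

2240 mol/s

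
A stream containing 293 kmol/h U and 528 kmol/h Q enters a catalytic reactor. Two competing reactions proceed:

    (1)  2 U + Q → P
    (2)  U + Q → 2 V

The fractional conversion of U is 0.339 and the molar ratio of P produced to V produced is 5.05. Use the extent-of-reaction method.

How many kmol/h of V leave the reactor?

Conversion of U: U consumed = 0.339 × 293 = 99.33 kmol/h = 2ξ₁ + 1ξ₂.
Selectivity: 1ξ₁ / (2ξ₂) = 5.05 → ξ₁ = 10.1 ξ₂.
Substitute: (2·10.1 + 1) ξ₂ = 99.33 → ξ₂ = 4.685 kmol/h, ξ₁ = 47.32 kmol/h.
Outlet amounts (n = n₀ + Σ ν·ξ):
  U: 293 − 2(47.32) − 1(4.685) = 193.7
  Q: 528 − 1(47.32) − 1(4.685) = 476
  P: 0 + 1(47.32) = 47.32
  V: 0 + 2(4.685) = 9.37

9.37 kmol/h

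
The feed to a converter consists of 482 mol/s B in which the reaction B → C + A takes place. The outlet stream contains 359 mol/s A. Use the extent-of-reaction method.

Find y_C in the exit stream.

0.427

For A: n = n₀ + 1ξ → 359 = 0 + 1ξ, giving ξ = 359 mol/s.
Outlet amounts (n = n₀ + ν ξ):
  B: 482 − 1(359) = 123
  C: 0 + 1(359) = 359
  A: 0 + 1(359) = 359
Total out = 841 mol/s; y_C = 359 / 841 = 0.4269.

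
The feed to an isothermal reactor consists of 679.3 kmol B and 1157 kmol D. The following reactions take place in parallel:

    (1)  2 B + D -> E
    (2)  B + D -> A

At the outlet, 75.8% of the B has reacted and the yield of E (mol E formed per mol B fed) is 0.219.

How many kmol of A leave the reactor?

Yield of E: 1ξ₁ / 679.3 = 0.219 → ξ₁ = 148.8 kmol.
Conversion of B: 2ξ₁ + 1ξ₂ = 0.758 × 679.3 = 514.9 → ξ₂ = 217.4 kmol.
Outlet amounts (n = n₀ + Σ ν·ξ):
  B: 679.3 − 2(148.8) − 1(217.4) = 164.4
  D: 1157 − 1(148.8) − 1(217.4) = 790.9
  E: 0 + 1(148.8) = 148.8
  A: 0 + 1(217.4) = 217.4

217 kmol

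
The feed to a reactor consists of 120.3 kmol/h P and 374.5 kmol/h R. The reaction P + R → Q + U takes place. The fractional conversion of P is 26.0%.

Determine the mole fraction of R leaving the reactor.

P reacted = 0.26 × 120.3 = 31.28 kmol/h; ν_P = −1, so ξ = 31.28/1 = 31.28 kmol/h.
Outlet amounts (n = n₀ + ν ξ):
  P: 120.3 − 1(31.28) = 89.02
  R: 374.5 − 1(31.28) = 343.2
  Q: 0 + 1(31.28) = 31.28
  U: 0 + 1(31.28) = 31.28
Total out = 494.8 kmol/h; y_R = 343.2 / 494.8 = 0.6937.

0.694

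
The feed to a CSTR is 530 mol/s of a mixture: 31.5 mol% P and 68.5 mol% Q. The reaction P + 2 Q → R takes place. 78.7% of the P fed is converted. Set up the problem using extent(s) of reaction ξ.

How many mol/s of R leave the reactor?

131 mol/s

P reacted = 0.787 × 166.9 = 131.4 mol/s; ν_P = −1, so ξ = 131.4/1 = 131.4 mol/s.
Outlet amounts (n = n₀ + ν ξ):
  P: 166.9 − 1(131.4) = 35.56
  Q: 363.1 − 2(131.4) = 100.3
  R: 0 + 1(131.4) = 131.4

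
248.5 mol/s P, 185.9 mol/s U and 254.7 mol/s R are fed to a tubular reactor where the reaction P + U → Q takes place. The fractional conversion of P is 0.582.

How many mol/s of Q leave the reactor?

P reacted = 0.582 × 248.5 = 144.6 mol/s; ν_P = −1, so ξ = 144.6/1 = 144.6 mol/s.
Outlet amounts (n = n₀ + ν ξ):
  P: 248.5 − 1(144.6) = 103.9
  U: 185.9 − 1(144.6) = 41.27
  Q: 0 + 1(144.6) = 144.6
  R: 254.7 (inert)

145 mol/s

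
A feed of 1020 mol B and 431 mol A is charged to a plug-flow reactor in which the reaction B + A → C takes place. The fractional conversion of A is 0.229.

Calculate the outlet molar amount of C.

A reacted = 0.229 × 431 = 98.7 mol; ν_A = −1, so ξ = 98.7/1 = 98.7 mol.
Outlet amounts (n = n₀ + ν ξ):
  B: 1020 − 1(98.7) = 921.3
  A: 431 − 1(98.7) = 332.3
  C: 0 + 1(98.7) = 98.7

98.7 mol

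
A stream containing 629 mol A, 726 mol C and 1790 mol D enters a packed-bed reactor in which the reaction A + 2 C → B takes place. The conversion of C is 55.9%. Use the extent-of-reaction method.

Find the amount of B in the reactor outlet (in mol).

C reacted = 0.559 × 726 = 405.8 mol; ν_C = −2, so ξ = 405.8/2 = 202.9 mol.
Outlet amounts (n = n₀ + ν ξ):
  A: 629 − 1(202.9) = 426.1
  C: 726 − 2(202.9) = 320.2
  B: 0 + 1(202.9) = 202.9
  D: 1790 (inert)

203 mol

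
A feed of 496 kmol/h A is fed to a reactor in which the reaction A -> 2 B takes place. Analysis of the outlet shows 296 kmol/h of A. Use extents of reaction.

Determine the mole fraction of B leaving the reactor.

For A: n = n₀ − 1ξ → 296 = 496 − 1ξ, giving ξ = 200 kmol/h.
Outlet amounts (n = n₀ + ν ξ):
  A: 496 − 1(200) = 296
  B: 0 + 2(200) = 400
Total out = 696 kmol/h; y_B = 400 / 696 = 0.5747.

0.575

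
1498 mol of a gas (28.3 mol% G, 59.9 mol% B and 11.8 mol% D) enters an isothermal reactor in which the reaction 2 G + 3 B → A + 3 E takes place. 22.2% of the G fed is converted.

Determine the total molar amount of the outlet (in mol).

G reacted = 0.222 × 423.9 = 94.11 mol; ν_G = −2, so ξ = 94.11/2 = 47.06 mol.
Outlet amounts (n = n₀ + ν ξ):
  G: 423.9 − 2(47.06) = 329.8
  B: 897.3 − 3(47.06) = 756.1
  A: 0 + 1(47.06) = 47.06
  E: 0 + 3(47.06) = 141.2
  D: 176.8 (inert)
Total out = 329.8 + 756.1 + 47.06 + 141.2 + 176.8 = 1451 mol.

1450 mol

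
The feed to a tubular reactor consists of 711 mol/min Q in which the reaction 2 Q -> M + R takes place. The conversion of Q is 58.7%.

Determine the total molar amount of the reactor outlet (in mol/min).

711 mol/min

Q reacted = 0.587 × 711 = 417.4 mol/min; ν_Q = −2, so ξ = 417.4/2 = 208.7 mol/min.
Outlet amounts (n = n₀ + ν ξ):
  Q: 711 − 2(208.7) = 293.6
  M: 0 + 1(208.7) = 208.7
  R: 0 + 1(208.7) = 208.7
Total out = 293.6 + 208.7 + 208.7 = 711 mol/min.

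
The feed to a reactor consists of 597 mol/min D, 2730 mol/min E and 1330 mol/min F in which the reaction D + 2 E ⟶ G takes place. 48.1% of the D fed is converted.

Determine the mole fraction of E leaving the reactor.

D reacted = 0.481 × 597 = 287.2 mol/min; ν_D = −1, so ξ = 287.2/1 = 287.2 mol/min.
Outlet amounts (n = n₀ + ν ξ):
  D: 597 − 1(287.2) = 309.8
  E: 2730 − 2(287.2) = 2156
  G: 0 + 1(287.2) = 287.2
  F: 1330 (inert)
Total out = 4083 mol/min; y_E = 2156 / 4083 = 0.528.

0.528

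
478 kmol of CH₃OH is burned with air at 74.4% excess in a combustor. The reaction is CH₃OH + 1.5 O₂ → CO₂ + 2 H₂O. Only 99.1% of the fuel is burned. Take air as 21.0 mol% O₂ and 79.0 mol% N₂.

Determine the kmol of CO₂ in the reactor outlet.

Stoichiometric O₂ = 1.5 × 478 = 717 kmol; O₂ fed = 717 × 1.744 = 1250 kmol.
N₂ fed = 1250 × 79/21 = 4704 kmol.
Fuel reacted = 0.991 × 478 → ξ = 473.7 kmol.
Outlet (n = n₀ + ν ξ):
  CH₃OH: 478 − 1(473.7) = 4.302
  O₂: 1250 − 1.5(473.7) = 539.9
  N₂: 4704 (inert)
  CO₂: 0 + 1(473.7) = 473.7
  H₂O: 0 + 2(473.7) = 947.4

474 kmol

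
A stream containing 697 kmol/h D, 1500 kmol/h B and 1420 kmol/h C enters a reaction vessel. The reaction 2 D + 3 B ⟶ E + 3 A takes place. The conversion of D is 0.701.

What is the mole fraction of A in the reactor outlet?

D reacted = 0.701 × 697 = 488.6 kmol/h; ν_D = −2, so ξ = 488.6/2 = 244.3 kmol/h.
Outlet amounts (n = n₀ + ν ξ):
  D: 697 − 2(244.3) = 208.4
  B: 1500 − 3(244.3) = 767.1
  E: 0 + 1(244.3) = 244.3
  A: 0 + 3(244.3) = 732.9
  C: 1420 (inert)
Total out = 3373 kmol/h; y_A = 732.9 / 3373 = 0.2173.

0.217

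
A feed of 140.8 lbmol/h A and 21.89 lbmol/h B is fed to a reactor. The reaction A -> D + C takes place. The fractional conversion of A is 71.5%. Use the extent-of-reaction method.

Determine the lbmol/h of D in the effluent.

A reacted = 0.715 × 140.8 = 100.7 lbmol/h; ν_A = −1, so ξ = 100.7/1 = 100.7 lbmol/h.
Outlet amounts (n = n₀ + ν ξ):
  A: 140.8 − 1(100.7) = 40.13
  D: 0 + 1(100.7) = 100.7
  C: 0 + 1(100.7) = 100.7
  B: 21.89 (inert)

101 lbmol/h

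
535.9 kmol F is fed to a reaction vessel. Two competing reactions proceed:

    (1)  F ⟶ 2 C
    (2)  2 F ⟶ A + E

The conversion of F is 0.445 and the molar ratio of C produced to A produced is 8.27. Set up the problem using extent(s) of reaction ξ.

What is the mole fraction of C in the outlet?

Conversion of F: F consumed = 0.445 × 535.9 = 238.5 kmol = 1ξ₁ + 2ξ₂.
Selectivity: 2ξ₁ / (1ξ₂) = 8.27 → ξ₁ = 4.135 ξ₂.
Substitute: (1·4.135 + 2) ξ₂ = 238.5 → ξ₂ = 38.87 kmol, ξ₁ = 160.7 kmol.
Outlet amounts (n = n₀ + Σ ν·ξ):
  F: 535.9 − 1(160.7) − 2(38.87) = 297.4
  C: 0 + 2(160.7) = 321.5
  A: 0 + 1(38.87) = 38.87
  E: 0 + 1(38.87) = 38.87
Total out = 696.6 kmol; y_C = 321.5 / 696.6 = 0.4615.

0.461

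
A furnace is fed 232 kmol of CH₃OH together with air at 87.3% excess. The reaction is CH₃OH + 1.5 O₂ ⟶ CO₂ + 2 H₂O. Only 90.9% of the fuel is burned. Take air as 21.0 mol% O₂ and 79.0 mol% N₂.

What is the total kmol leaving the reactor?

3440 kmol

Stoichiometric O₂ = 1.5 × 232 = 348 kmol; O₂ fed = 348 × 1.873 = 651.8 kmol.
N₂ fed = 651.8 × 79/21 = 2452 kmol.
Fuel reacted = 0.909 × 232 → ξ = 210.9 kmol.
Outlet (n = n₀ + ν ξ):
  CH₃OH: 232 − 1(210.9) = 21.11
  O₂: 651.8 − 1.5(210.9) = 335.5
  N₂: 2452 (inert)
  CO₂: 0 + 1(210.9) = 210.9
  H₂O: 0 + 2(210.9) = 421.8
Total out = 21.11 + 335.5 + 2452 + 210.9 + 421.8 = 3441 kmol.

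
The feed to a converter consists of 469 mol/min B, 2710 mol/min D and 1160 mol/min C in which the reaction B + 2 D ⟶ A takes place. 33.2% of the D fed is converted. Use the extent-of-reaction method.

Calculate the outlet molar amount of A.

450 mol/min

D reacted = 0.332 × 2710 = 899.7 mol/min; ν_D = −2, so ξ = 899.7/2 = 449.9 mol/min.
Outlet amounts (n = n₀ + ν ξ):
  B: 469 − 1(449.9) = 19.14
  D: 2710 − 2(449.9) = 1810
  A: 0 + 1(449.9) = 449.9
  C: 1160 (inert)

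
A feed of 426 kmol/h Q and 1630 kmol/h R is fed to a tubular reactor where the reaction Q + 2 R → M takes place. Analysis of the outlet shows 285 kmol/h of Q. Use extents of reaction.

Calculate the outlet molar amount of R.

For Q: n = n₀ − 1ξ → 285 = 426 − 1ξ, giving ξ = 141 kmol/h.
Outlet amounts (n = n₀ + ν ξ):
  Q: 426 − 1(141) = 285
  R: 1630 − 2(141) = 1348
  M: 0 + 1(141) = 141

1350 kmol/h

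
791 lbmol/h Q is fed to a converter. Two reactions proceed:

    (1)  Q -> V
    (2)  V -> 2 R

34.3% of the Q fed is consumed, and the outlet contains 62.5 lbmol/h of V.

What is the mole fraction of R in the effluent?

0.418

Conversion of Q: Q consumed = 1ξ₁ = 0.343 × 791 → ξ₁ = 271.3 lbmol/h.
V balance: n_V = 0 + 1ξ₁ − 1ξ₂ = 62.5 → ξ₂ = (1·271.3 − 62.5)/1 = 208.8 lbmol/h.
Outlet amounts (n = n₀ + Σ ν·ξ):
  Q: 791 − 1(271.3) = 519.7
  V: 0 + 1(271.3) − 1(208.8) = 62.5
  R: 0 + 2(208.8) = 417.6
Total out = 999.8 lbmol/h; y_R = 417.6 / 999.8 = 0.4177.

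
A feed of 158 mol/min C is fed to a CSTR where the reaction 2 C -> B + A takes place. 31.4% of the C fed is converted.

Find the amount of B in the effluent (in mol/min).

C reacted = 0.314 × 158 = 49.61 mol/min; ν_C = −2, so ξ = 49.61/2 = 24.81 mol/min.
Outlet amounts (n = n₀ + ν ξ):
  C: 158 − 2(24.81) = 108.4
  B: 0 + 1(24.81) = 24.81
  A: 0 + 1(24.81) = 24.81

24.8 mol/min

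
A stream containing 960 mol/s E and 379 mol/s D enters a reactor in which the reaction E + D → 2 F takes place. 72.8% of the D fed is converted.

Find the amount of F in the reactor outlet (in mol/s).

D reacted = 0.728 × 379 = 275.9 mol/s; ν_D = −1, so ξ = 275.9/1 = 275.9 mol/s.
Outlet amounts (n = n₀ + ν ξ):
  E: 960 − 1(275.9) = 684.1
  D: 379 − 1(275.9) = 103.1
  F: 0 + 2(275.9) = 551.8

552 mol/s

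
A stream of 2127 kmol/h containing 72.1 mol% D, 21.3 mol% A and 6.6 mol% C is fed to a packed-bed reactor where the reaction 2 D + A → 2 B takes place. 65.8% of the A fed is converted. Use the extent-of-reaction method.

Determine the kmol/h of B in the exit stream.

596 kmol/h

A reacted = 0.658 × 453.1 = 298.1 kmol/h; ν_A = −1, so ξ = 298.1/1 = 298.1 kmol/h.
Outlet amounts (n = n₀ + ν ξ):
  D: 1534 − 2(298.1) = 937.4
  A: 453.1 − 1(298.1) = 154.9
  B: 0 + 2(298.1) = 596.2
  C: 140.4 (inert)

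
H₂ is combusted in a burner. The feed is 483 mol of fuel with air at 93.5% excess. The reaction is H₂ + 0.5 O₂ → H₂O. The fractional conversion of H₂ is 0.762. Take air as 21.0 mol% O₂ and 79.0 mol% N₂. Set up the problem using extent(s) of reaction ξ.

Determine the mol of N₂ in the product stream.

1760 mol

Stoichiometric O₂ = 0.5 × 483 = 241.5 mol; O₂ fed = 241.5 × 1.935 = 467.3 mol.
N₂ fed = 467.3 × 79/21 = 1758 mol.
Fuel reacted = 0.762 × 483 → ξ = 368 mol.
Outlet (n = n₀ + ν ξ):
  H₂: 483 − 1(368) = 115
  O₂: 467.3 − 0.5(368) = 283.3
  N₂: 1758 (inert)
  H₂O: 0 + 1(368) = 368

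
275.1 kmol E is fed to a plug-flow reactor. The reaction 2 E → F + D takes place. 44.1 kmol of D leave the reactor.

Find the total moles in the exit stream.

275 kmol

For D: n = n₀ + 1ξ → 44.1 = 0 + 1ξ, giving ξ = 44.1 kmol.
Outlet amounts (n = n₀ + ν ξ):
  E: 275.1 − 2(44.1) = 186.9
  F: 0 + 1(44.1) = 44.1
  D: 0 + 1(44.1) = 44.1
Total out = 186.9 + 44.1 + 44.1 = 275.1 kmol.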